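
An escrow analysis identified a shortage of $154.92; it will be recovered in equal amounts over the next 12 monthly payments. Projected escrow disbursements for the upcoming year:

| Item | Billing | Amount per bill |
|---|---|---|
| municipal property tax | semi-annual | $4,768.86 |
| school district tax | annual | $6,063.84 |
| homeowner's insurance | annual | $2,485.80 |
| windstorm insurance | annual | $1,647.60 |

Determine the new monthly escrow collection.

Municipal property tax — $4,768.86 × 2 = $9,537.72 annually
School district tax — $6,063.84 annually
Homeowner's insurance — $2,485.80 annually
Windstorm insurance — $1,647.60 annually
Annual escrow total = $9,537.72 + $6,063.84 + $2,485.80 + $1,647.60 = $19,734.96
Per month = $19,734.96 / 12 = $1,644.58
Monthly shortage recovery: $154.92 ÷ 12 = $12.91
Adjusted monthly = $1,644.58 + $12.91 = $1,657.49

$1,657.49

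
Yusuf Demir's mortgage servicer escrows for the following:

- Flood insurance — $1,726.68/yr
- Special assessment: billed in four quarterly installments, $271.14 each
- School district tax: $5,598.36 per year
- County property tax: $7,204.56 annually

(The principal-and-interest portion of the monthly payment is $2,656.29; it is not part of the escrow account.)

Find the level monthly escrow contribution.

$1,301.18

Flood insurance — $1,726.68/yr
Special assessment — $271.14 × 4 = $1,084.56/yr
School district tax — $5,598.36/yr
County property tax — $7,204.56/yr
Annual escrow total = $1,726.68 + $1,084.56 + $5,598.36 + $7,204.56 = $15,614.16
Monthly = $15,614.16 ÷ 12 = $1,301.18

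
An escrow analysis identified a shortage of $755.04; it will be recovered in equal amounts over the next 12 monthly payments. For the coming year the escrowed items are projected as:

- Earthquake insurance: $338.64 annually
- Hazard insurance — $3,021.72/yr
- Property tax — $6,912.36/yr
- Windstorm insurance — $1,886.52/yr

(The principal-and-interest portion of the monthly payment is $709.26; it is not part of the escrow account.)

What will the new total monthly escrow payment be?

$1,076.19

Earthquake insurance = $338.64 per year
Hazard insurance = $3,021.72 per year
Property tax = $6,912.36 per year
Windstorm insurance = $1,886.52 per year
Yearly total = $12,159.24
Monthly escrow = $12,159.24 ÷ 12 = $1,013.27
Monthly shortage recovery: $755.04 ÷ 12 = $62.92
Adjusted monthly = $1,013.27 + $62.92 = $1,076.19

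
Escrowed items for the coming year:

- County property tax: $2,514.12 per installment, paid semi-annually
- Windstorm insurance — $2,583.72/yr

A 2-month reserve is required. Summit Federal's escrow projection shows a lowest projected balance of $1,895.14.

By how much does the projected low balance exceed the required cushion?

$626.48

County property tax = $2,514.12 × 2 = $5,028.24 per year
Windstorm insurance = $2,583.72 per year
Total per year = $5,028.24 + $2,583.72 = $7,611.96
Base monthly escrow = $7,611.96 / 12 = $634.33
Required reserve = 2 × $634.33 = $1,268.66
Surplus = $1,895.14 − $1,268.66 = $626.48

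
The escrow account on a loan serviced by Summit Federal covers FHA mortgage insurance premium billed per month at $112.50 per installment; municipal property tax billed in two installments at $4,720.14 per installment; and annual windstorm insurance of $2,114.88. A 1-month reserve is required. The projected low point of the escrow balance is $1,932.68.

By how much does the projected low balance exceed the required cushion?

FHA mortgage insurance premium: $112.50 × 12 = $1,350.00/yr
Municipal property tax: $4,720.14 × 2 = $9,440.28/yr
Windstorm insurance: $2,114.88/yr
Total per year = $1,350.00 + $9,440.28 + $2,114.88 = $12,905.16
Base monthly escrow = $12,905.16 / 12 = $1,075.43
Cushion = 1 × $1,075.43 = $1,075.43
Surplus = $1,932.68 − $1,075.43 = $857.25

$857.25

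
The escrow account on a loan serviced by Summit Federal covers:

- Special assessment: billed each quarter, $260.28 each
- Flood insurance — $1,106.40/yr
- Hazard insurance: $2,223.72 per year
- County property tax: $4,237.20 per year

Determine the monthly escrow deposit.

Special assessment: $260.28 × 4 = $1,041.12
Flood insurance: $1,106.40
Hazard insurance: $2,223.72
County property tax: $4,237.20
Total annual escrow = $1,041.12 + $1,106.40 + $2,223.72 + $4,237.20 = $8,608.44
Per month = $8,608.44 / 12 = $717.37

$717.37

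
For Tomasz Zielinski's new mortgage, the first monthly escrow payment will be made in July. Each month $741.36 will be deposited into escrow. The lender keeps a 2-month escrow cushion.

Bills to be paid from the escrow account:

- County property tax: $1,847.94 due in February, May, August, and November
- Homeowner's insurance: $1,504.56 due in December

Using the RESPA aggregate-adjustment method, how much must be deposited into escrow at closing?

$2,600.22

Cushion = 2 × $741.36 = $1,482.72
Trial balance (start $0, +$741.36 each month, − disbursements):
  Jul: +$741.36 → $741.36
  Aug: +$741.36 − $1,847.94 → -$365.22
  Sep: +$741.36 → $376.14
  Oct: +$741.36 → $1,117.50
  Nov: +$741.36 − $1,847.94 → $10.92
  Dec: +$741.36 − $1,504.56 → -$752.28
  Jan: +$741.36 → -$10.92
  Feb: +$741.36 − $1,847.94 → -$1,117.50
  Mar: +$741.36 → -$376.14
  Apr: +$741.36 → $365.22
  May: +$741.36 − $1,847.94 → -$741.36
  Jun: +$741.36 → $0.00
Lowest trial balance = -$1,117.50 (Feb)
Initial deposit = cushion − low point = $1,482.72 − (-$1,117.50) = $2,600.22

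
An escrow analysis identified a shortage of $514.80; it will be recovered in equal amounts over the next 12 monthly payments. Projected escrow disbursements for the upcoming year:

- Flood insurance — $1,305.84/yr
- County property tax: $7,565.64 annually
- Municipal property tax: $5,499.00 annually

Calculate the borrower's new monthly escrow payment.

Flood insurance: $1,305.84 per year
County property tax: $7,565.64 per year
Municipal property tax: $5,499.00 per year
Yearly total = $1,305.84 + $7,565.64 + $5,499.00 = $14,370.48
Monthly escrow = $14,370.48 / 12 = $1,197.54
Shortage per month = $514.80 / 12 = $42.90
Adjusted monthly = $1,197.54 + $42.90 = $1,240.44

$1,240.44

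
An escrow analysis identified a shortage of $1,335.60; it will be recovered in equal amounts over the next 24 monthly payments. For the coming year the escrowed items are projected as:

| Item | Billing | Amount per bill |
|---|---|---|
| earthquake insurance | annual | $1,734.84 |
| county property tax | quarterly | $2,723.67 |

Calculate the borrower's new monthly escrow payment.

$1,108.11

Earthquake insurance: $1,734.84 annually
County property tax: $2,723.67 × 4 = $10,894.68 annually
Annual escrow total = $12,629.52
Monthly escrow = $12,629.52 / 12 = $1,052.46
Shortage spread = $1,335.60 ÷ 24 = $55.65/mo
Adjusted monthly = $1,052.46 + $55.65 = $1,108.11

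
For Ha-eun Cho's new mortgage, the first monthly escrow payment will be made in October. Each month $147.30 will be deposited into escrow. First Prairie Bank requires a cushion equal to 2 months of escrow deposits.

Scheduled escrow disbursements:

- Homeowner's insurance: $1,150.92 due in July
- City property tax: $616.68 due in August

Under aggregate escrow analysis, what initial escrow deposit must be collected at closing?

$441.90

Cushion = 2 × $147.30 = $294.60
Trial balance (start $0, +$147.30 each month, − disbursements):
  Oct: +$147.30 → $147.30
  Nov: +$147.30 → $294.60
  Dec: +$147.30 → $441.90
  Jan: +$147.30 → $589.20
  Feb: +$147.30 → $736.50
  Mar: +$147.30 → $883.80
  Apr: +$147.30 → $1,031.10
  May: +$147.30 → $1,178.40
  Jun: +$147.30 → $1,325.70
  Jul: +$147.30 − $1,150.92 → $322.08
  Aug: +$147.30 − $616.68 → -$147.30
  Sep: +$147.30 → $0.00
Lowest trial balance = -$147.30 (Aug)
Initial deposit = cushion − low point = $294.60 − (-$147.30) = $441.90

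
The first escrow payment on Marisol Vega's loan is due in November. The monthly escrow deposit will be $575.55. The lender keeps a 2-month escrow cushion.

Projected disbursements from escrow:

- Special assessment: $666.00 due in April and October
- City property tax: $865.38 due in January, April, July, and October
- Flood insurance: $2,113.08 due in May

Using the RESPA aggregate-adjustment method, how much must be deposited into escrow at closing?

$1,632.09

Cushion = 2 × $575.55 = $1,151.10
Trial balance (start $0, +$575.55 each month, − disbursements):
  Nov: +$575.55 → $575.55
  Dec: +$575.55 → $1,151.10
  Jan: +$575.55 − $865.38 → $861.27
  Feb: +$575.55 → $1,436.82
  Mar: +$575.55 → $2,012.37
  Apr: +$575.55 − $1,531.38 → $1,056.54
  May: +$575.55 − $2,113.08 → -$480.99
  Jun: +$575.55 → $94.56
  Jul: +$575.55 − $865.38 → -$195.27
  Aug: +$575.55 → $380.28
  Sep: +$575.55 → $955.83
  Oct: +$575.55 − $1,531.38 → $0.00
Lowest trial balance = -$480.99 (May)
Initial deposit = cushion − low point = $1,151.10 − (-$480.99) = $1,632.09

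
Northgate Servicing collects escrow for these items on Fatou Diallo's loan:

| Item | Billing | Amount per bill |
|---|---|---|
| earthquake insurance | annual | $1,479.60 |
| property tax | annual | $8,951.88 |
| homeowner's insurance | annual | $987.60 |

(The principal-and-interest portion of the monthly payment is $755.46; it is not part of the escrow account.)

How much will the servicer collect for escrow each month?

$951.59

Earthquake insurance — $1,479.60 per year
Property tax — $8,951.88 per year
Homeowner's insurance — $987.60 per year
Combined annual = $1,479.60 + $8,951.88 + $987.60 = $11,419.08
Monthly escrow = $11,419.08 ÷ 12 = $951.59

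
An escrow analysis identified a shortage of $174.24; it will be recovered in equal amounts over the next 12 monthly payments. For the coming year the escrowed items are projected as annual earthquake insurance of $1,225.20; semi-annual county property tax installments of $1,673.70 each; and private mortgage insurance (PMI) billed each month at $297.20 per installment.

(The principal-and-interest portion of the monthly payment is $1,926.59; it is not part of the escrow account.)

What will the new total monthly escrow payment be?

Earthquake insurance — $1,225.20
County property tax — $1,673.70 × 2 = $3,347.40
Private mortgage insurance (PMI) — $297.20 × 12 = $3,566.40
Yearly total = $1,225.20 + $3,347.40 + $3,566.40 = $8,139.00
Base monthly escrow = $8,139.00 ÷ 12 = $678.25
Shortage spread = $174.24 ÷ 12 = $14.52/mo
New monthly escrow = $678.25 + $14.52 = $692.77

$692.77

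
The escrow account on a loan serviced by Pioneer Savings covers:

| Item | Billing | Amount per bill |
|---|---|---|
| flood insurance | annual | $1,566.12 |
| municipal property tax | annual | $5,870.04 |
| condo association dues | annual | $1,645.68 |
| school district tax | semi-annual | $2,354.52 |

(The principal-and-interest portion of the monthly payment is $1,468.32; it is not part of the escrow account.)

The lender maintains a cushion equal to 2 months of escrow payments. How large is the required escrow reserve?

Flood insurance = $1,566.12 per year
Municipal property tax = $5,870.04 per year
Condo association dues = $1,645.68 per year
School district tax = $2,354.52 × 2 = $4,709.04 per year
Yearly total = $13,790.88
Monthly escrow = $13,790.88 ÷ 12 = $1,149.24
Cushion = 2 × $1,149.24 = $2,298.48

$2,298.48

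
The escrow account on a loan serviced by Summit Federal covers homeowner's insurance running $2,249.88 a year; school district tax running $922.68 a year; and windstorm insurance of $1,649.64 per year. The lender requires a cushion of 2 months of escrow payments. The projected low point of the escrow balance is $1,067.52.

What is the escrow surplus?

$263.82

Homeowner's insurance: $2,249.88 annually
School district tax: $922.68 annually
Windstorm insurance: $1,649.64 annually
Total annual escrow = $4,822.20
Per month = $4,822.20 ÷ 12 = $401.85
Required reserve = 2 × $401.85 = $803.70
Excess over cushion: $1,067.52 − $803.70 = $263.82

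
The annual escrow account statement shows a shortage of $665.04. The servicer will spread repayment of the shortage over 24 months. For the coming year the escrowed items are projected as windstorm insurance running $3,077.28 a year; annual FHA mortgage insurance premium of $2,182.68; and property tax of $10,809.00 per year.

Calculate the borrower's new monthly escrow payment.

Windstorm insurance = $3,077.28 per year
FHA mortgage insurance premium = $2,182.68 per year
Property tax = $10,809.00 per year
Total per year = $3,077.28 + $2,182.68 + $10,809.00 = $16,068.96
Monthly = $16,068.96 ÷ 12 = $1,339.08
Monthly shortage recovery: $665.04 ÷ 24 = $27.71
Adjusted monthly = $1,339.08 + $27.71 = $1,366.79

$1,366.79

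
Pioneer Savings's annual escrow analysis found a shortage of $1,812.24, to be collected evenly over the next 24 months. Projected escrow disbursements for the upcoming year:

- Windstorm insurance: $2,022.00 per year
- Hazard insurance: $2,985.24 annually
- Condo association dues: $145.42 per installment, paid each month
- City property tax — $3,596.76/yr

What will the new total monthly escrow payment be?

$937.93

Windstorm insurance: $2,022.00 per year
Hazard insurance: $2,985.24 per year
Condo association dues: $145.42 × 12 = $1,745.04 per year
City property tax: $3,596.76 per year
Total annual escrow = $2,022.00 + $2,985.24 + $1,745.04 + $3,596.76 = $10,349.04
Base monthly escrow = $10,349.04 / 12 = $862.42
Shortage per month = $1,812.24 / 24 = $75.51
Adjusted monthly = $862.42 + $75.51 = $937.93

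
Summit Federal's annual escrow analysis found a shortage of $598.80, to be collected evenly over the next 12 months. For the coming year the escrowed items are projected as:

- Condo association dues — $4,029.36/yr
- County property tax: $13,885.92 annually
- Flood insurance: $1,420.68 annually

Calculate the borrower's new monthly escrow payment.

$1,661.23

Condo association dues = $4,029.36 per year
County property tax = $13,885.92 per year
Flood insurance = $1,420.68 per year
Combined annual = $19,335.96
Per month = $19,335.96 ÷ 12 = $1,611.33
Shortage per month = $598.80 ÷ 12 = $49.90
Adjusted monthly = $1,611.33 + $49.90 = $1,661.23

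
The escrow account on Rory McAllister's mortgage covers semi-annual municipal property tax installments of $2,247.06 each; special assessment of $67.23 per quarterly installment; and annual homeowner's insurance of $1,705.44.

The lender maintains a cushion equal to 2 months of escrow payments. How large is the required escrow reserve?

Municipal property tax — $2,247.06 × 2 = $4,494.12/yr
Special assessment — $67.23 × 4 = $268.92/yr
Homeowner's insurance — $1,705.44/yr
Total per year = $6,468.48
Base monthly escrow = $6,468.48 / 12 = $539.04
Required cushion = 2 × $539.04 = $1,078.08

$1,078.08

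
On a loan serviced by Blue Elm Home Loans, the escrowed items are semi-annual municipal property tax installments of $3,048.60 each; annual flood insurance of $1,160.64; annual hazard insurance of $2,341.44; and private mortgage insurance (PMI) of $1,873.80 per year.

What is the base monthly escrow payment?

Municipal property tax — $3,048.60 × 2 = $6,097.20/yr
Flood insurance — $1,160.64/yr
Hazard insurance — $2,341.44/yr
Private mortgage insurance (PMI) — $1,873.80/yr
Total per year = $11,473.08
Monthly = $11,473.08 ÷ 12 = $956.09

$956.09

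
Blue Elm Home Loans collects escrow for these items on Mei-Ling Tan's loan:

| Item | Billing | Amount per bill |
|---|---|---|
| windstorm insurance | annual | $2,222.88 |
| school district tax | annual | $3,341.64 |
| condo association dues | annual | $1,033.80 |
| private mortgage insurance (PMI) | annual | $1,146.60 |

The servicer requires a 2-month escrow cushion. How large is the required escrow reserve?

Windstorm insurance — $2,222.88 annually
School district tax — $3,341.64 annually
Condo association dues — $1,033.80 annually
Private mortgage insurance (PMI) — $1,146.60 annually
Total annual escrow = $7,744.92
Per month = $7,744.92 / 12 = $645.41
Cushion = 2 × $645.41 = $1,290.82

$1,290.82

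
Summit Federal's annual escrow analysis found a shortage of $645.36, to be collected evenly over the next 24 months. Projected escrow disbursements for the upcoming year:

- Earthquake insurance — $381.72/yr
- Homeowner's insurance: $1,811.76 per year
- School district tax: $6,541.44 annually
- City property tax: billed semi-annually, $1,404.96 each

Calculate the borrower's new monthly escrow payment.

$988.96

Earthquake insurance = $381.72 annually
Homeowner's insurance = $1,811.76 annually
School district tax = $6,541.44 annually
City property tax = $1,404.96 × 2 = $2,809.92 annually
Total annual escrow = $11,544.84
Base monthly escrow = $11,544.84 / 12 = $962.07
Monthly shortage recovery: $645.36 / 24 = $26.89
Adjusted monthly = $962.07 + $26.89 = $988.96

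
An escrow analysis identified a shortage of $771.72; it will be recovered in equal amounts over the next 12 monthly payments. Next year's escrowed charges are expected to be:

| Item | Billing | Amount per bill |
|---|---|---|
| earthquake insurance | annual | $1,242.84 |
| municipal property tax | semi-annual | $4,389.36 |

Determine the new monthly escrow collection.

$899.44

Earthquake insurance: $1,242.84/yr
Municipal property tax: $4,389.36 × 2 = $8,778.72/yr
Total per year = $1,242.84 + $8,778.72 = $10,021.56
Per month = $10,021.56 / 12 = $835.13
Shortage per month = $771.72 ÷ 12 = $64.31
Adjusted monthly = $835.13 + $64.31 = $899.44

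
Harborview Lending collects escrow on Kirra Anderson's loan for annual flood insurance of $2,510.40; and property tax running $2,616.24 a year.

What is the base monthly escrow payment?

$427.22

Flood insurance — $2,510.40/yr
Property tax — $2,616.24/yr
Total annual escrow = $2,510.40 + $2,616.24 = $5,126.64
Monthly escrow = $5,126.64 / 12 = $427.22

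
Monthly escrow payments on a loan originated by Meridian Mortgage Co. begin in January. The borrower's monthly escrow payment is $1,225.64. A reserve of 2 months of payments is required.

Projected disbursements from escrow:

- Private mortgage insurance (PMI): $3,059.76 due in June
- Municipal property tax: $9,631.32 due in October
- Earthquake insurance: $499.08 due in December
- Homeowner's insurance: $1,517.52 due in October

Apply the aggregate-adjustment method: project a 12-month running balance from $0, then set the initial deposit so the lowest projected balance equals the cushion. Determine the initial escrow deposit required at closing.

$4,403.48

Cushion = 2 × $1,225.64 = $2,451.28
Trial balance (start $0, +$1,225.64 each month, − disbursements):
  Jan: +$1,225.64 → $1,225.64
  Feb: +$1,225.64 → $2,451.28
  Mar: +$1,225.64 → $3,676.92
  Apr: +$1,225.64 → $4,902.56
  May: +$1,225.64 → $6,128.20
  Jun: +$1,225.64 − $3,059.76 → $4,294.08
  Jul: +$1,225.64 → $5,519.72
  Aug: +$1,225.64 → $6,745.36
  Sep: +$1,225.64 → $7,971.00
  Oct: +$1,225.64 − $11,148.84 → -$1,952.20
  Nov: +$1,225.64 → -$726.56
  Dec: +$1,225.64 − $499.08 → $0.00
Lowest trial balance = -$1,952.20 (Oct)
Initial deposit = cushion − low point = $2,451.28 − (-$1,952.20) = $4,403.48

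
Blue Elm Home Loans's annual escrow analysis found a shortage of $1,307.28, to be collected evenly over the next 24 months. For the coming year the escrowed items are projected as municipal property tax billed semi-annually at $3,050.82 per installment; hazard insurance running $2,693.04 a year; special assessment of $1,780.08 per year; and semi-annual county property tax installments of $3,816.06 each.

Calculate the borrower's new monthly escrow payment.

$1,571.71

Municipal property tax: $3,050.82 × 2 = $6,101.64
Hazard insurance: $2,693.04
Special assessment: $1,780.08
County property tax: $3,816.06 × 2 = $7,632.12
Annual escrow total = $6,101.64 + $2,693.04 + $1,780.08 + $7,632.12 = $18,206.88
Monthly escrow = $18,206.88 / 12 = $1,517.24
Monthly shortage recovery: $1,307.28 / 24 = $54.47
Adjusted monthly = $1,517.24 + $54.47 = $1,571.71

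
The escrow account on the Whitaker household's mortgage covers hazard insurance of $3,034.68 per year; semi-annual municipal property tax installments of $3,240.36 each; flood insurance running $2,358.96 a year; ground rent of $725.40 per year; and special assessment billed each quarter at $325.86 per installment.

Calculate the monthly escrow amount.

Hazard insurance = $3,034.68 annually
Municipal property tax = $3,240.36 × 2 = $6,480.72 annually
Flood insurance = $2,358.96 annually
Ground rent = $725.40 annually
Special assessment = $325.86 × 4 = $1,303.44 annually
Combined annual = $13,903.20
Monthly escrow = $13,903.20 ÷ 12 = $1,158.60

$1,158.60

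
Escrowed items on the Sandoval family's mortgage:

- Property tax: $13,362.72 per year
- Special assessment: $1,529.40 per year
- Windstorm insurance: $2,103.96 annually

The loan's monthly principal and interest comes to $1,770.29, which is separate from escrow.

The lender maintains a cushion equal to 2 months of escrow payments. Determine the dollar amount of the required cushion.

Property tax: $13,362.72
Special assessment: $1,529.40
Windstorm insurance: $2,103.96
Total per year = $16,996.08
Base monthly escrow = $16,996.08 ÷ 12 = $1,416.34
Cushion = 2 × $1,416.34 = $2,832.68

$2,832.68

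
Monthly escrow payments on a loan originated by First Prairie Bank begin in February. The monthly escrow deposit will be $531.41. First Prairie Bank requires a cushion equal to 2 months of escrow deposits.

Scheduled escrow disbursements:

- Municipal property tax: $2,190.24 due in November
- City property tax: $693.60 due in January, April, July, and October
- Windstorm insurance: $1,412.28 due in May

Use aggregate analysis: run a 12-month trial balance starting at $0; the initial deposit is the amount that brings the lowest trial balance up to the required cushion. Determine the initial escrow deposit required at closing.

$1,432.04

Cushion = 2 × $531.41 = $1,062.82
Trial balance (start $0, +$531.41 each month, − disbursements):
  Feb: +$531.41 → $531.41
  Mar: +$531.41 → $1,062.82
  Apr: +$531.41 − $693.60 → $900.63
  May: +$531.41 − $1,412.28 → $19.76
  Jun: +$531.41 → $551.17
  Jul: +$531.41 − $693.60 → $388.98
  Aug: +$531.41 → $920.39
  Sep: +$531.41 → $1,451.80
  Oct: +$531.41 − $693.60 → $1,289.61
  Nov: +$531.41 − $2,190.24 → -$369.22
  Dec: +$531.41 → $162.19
  Jan: +$531.41 − $693.60 → $0.00
Lowest trial balance = -$369.22 (Nov)
Initial deposit = cushion − low point = $1,062.82 − (-$369.22) = $1,432.04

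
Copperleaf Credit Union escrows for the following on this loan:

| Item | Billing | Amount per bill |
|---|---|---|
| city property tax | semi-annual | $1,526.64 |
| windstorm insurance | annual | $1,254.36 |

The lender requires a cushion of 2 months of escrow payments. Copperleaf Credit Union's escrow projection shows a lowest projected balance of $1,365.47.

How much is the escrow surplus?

City property tax: $1,526.64 × 2 = $3,053.28
Windstorm insurance: $1,254.36
Yearly total = $3,053.28 + $1,254.36 = $4,307.64
Base monthly escrow = $4,307.64 ÷ 12 = $358.97
Cushion = 2 × $358.97 = $717.94
Surplus = $1,365.47 − $717.94 = $647.53

$647.53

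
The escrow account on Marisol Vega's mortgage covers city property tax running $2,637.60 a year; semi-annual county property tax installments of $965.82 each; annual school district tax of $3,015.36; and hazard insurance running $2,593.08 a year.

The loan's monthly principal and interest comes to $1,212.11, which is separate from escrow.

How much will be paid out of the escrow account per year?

City property tax — $2,637.60 annually
County property tax — $965.82 × 2 = $1,931.64 annually
School district tax — $3,015.36 annually
Hazard insurance — $2,593.08 annually
Total per year = $10,177.68

$10,177.68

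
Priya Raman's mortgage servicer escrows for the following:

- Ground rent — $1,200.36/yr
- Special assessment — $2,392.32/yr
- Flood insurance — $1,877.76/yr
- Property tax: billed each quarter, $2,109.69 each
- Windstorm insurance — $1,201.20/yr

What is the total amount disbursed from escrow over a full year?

Ground rent = $1,200.36 annually
Special assessment = $2,392.32 annually
Flood insurance = $1,877.76 annually
Property tax = $2,109.69 × 4 = $8,438.76 annually
Windstorm insurance = $1,201.20 annually
Total annual escrow = $15,110.40

$15,110.40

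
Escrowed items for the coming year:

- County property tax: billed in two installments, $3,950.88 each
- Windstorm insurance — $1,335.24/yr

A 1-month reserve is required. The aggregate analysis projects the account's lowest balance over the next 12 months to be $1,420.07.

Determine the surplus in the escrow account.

County property tax: $3,950.88 × 2 = $7,901.76
Windstorm insurance: $1,335.24
Combined annual = $7,901.76 + $1,335.24 = $9,237.00
Base monthly escrow = $9,237.00 ÷ 12 = $769.75
Required reserve = 1 × $769.75 = $769.75
Surplus = $1,420.07 − $769.75 = $650.32

$650.32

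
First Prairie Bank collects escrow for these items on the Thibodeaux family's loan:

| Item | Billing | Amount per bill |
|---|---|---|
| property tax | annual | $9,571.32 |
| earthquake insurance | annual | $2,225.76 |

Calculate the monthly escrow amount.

Property tax = $9,571.32 annually
Earthquake insurance = $2,225.76 annually
Yearly total = $9,571.32 + $2,225.76 = $11,797.08
Monthly escrow = $11,797.08 / 12 = $983.09

$983.09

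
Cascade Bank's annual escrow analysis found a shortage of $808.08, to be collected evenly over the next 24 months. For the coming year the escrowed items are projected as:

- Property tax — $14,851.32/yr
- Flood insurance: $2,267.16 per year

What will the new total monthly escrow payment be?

Property tax = $14,851.32
Flood insurance = $2,267.16
Combined annual = $14,851.32 + $2,267.16 = $17,118.48
Monthly escrow = $17,118.48 ÷ 12 = $1,426.54
Shortage spread = $808.08 ÷ 24 = $33.67/mo
Adjusted monthly = $1,426.54 + $33.67 = $1,460.21

$1,460.21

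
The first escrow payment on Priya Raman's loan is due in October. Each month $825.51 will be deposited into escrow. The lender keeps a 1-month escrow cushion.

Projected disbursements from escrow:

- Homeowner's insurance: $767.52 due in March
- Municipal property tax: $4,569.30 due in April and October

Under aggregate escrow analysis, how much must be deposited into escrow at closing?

$4,953.06

Cushion = 1 × $825.51 = $825.51
Trial balance (start $0, +$825.51 each month, − disbursements):
  Oct: +$825.51 − $4,569.30 → -$3,743.79
  Nov: +$825.51 → -$2,918.28
  Dec: +$825.51 → -$2,092.77
  Jan: +$825.51 → -$1,267.26
  Feb: +$825.51 → -$441.75
  Mar: +$825.51 − $767.52 → -$383.76
  Apr: +$825.51 − $4,569.30 → -$4,127.55
  May: +$825.51 → -$3,302.04
  Jun: +$825.51 → -$2,476.53
  Jul: +$825.51 → -$1,651.02
  Aug: +$825.51 → -$825.51
  Sep: +$825.51 → $0.00
Lowest trial balance = -$4,127.55 (Apr)
Initial deposit = cushion − low point = $825.51 − (-$4,127.55) = $4,953.06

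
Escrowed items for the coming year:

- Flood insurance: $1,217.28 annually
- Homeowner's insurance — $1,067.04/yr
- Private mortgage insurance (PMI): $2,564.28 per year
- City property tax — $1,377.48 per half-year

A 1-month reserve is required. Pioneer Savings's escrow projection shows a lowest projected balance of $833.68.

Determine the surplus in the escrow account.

Flood insurance — $1,217.28 per year
Homeowner's insurance — $1,067.04 per year
Private mortgage insurance (PMI) — $2,564.28 per year
City property tax — $1,377.48 × 2 = $2,754.96 per year
Total annual escrow = $1,217.28 + $1,067.04 + $2,564.28 + $2,754.96 = $7,603.56
Monthly = $7,603.56 / 12 = $633.63
Required cushion = 1 × $633.63 = $633.63
Excess over cushion: $833.68 − $633.63 = $200.05

$200.05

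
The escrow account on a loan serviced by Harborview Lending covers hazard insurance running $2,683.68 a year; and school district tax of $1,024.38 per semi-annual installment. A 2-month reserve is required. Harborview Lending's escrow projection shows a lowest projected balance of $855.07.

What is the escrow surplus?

$66.33

Hazard insurance = $2,683.68 annually
School district tax = $1,024.38 × 2 = $2,048.76 annually
Yearly total = $2,683.68 + $2,048.76 = $4,732.44
Monthly escrow = $4,732.44 / 12 = $394.37
Required cushion = 2 × $394.37 = $788.74
Surplus = $855.07 − $788.74 = $66.33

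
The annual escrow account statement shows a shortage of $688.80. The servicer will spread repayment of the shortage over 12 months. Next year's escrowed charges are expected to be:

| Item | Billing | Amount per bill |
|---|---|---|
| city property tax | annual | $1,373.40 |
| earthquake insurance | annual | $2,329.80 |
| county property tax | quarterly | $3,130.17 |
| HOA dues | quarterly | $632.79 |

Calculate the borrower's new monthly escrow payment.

City property tax — $1,373.40
Earthquake insurance — $2,329.80
County property tax — $3,130.17 × 4 = $12,520.68
HOA dues — $632.79 × 4 = $2,531.16
Total per year = $18,755.04
Base monthly escrow = $18,755.04 ÷ 12 = $1,562.92
Shortage per month = $688.80 / 12 = $57.40
Adjusted monthly = $1,562.92 + $57.40 = $1,620.32

$1,620.32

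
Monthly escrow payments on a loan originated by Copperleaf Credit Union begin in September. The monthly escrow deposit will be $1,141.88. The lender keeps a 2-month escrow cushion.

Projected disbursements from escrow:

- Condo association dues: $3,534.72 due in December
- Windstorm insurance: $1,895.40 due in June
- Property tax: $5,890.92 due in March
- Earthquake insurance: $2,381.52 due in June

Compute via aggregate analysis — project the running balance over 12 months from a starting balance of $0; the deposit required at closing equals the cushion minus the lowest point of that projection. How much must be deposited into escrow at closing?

$4,567.52

Cushion = 2 × $1,141.88 = $2,283.76
Trial balance (start $0, +$1,141.88 each month, − disbursements):
  Sep: +$1,141.88 → $1,141.88
  Oct: +$1,141.88 → $2,283.76
  Nov: +$1,141.88 → $3,425.64
  Dec: +$1,141.88 − $3,534.72 → $1,032.80
  Jan: +$1,141.88 → $2,174.68
  Feb: +$1,141.88 → $3,316.56
  Mar: +$1,141.88 − $5,890.92 → -$1,432.48
  Apr: +$1,141.88 → -$290.60
  May: +$1,141.88 → $851.28
  Jun: +$1,141.88 − $4,276.92 → -$2,283.76
  Jul: +$1,141.88 → -$1,141.88
  Aug: +$1,141.88 → $0.00
Lowest trial balance = -$2,283.76 (Jun)
Initial deposit = cushion − low point = $2,283.76 − (-$2,283.76) = $4,567.52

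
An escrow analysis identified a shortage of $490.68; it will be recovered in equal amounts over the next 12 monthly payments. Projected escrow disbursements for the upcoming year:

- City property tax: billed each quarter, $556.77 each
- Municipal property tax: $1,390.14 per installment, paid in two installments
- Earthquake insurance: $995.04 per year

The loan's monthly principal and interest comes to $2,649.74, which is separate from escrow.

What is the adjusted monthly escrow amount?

City property tax = $556.77 × 4 = $2,227.08 annually
Municipal property tax = $1,390.14 × 2 = $2,780.28 annually
Earthquake insurance = $995.04 annually
Yearly total = $6,002.40
Monthly escrow = $6,002.40 / 12 = $500.20
Shortage spread = $490.68 / 12 = $40.89/mo
Adjusted monthly = $500.20 + $40.89 = $541.09

$541.09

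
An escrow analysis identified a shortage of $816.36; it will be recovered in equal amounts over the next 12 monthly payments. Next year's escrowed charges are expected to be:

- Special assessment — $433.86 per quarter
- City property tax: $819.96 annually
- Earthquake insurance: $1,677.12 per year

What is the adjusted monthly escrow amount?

Special assessment — $433.86 × 4 = $1,735.44 annually
City property tax — $819.96 annually
Earthquake insurance — $1,677.12 annually
Annual escrow total = $1,735.44 + $819.96 + $1,677.12 = $4,232.52
Monthly escrow = $4,232.52 ÷ 12 = $352.71
Shortage spread = $816.36 / 12 = $68.03/mo
Adjusted monthly = $352.71 + $68.03 = $420.74

$420.74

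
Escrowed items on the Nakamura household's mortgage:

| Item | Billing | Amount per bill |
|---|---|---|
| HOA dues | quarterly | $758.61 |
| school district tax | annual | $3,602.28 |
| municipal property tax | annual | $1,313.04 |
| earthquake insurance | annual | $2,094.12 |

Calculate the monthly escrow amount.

$836.99

HOA dues = $758.61 × 4 = $3,034.44 annually
School district tax = $3,602.28 annually
Municipal property tax = $1,313.04 annually
Earthquake insurance = $2,094.12 annually
Combined annual = $3,034.44 + $3,602.28 + $1,313.04 + $2,094.12 = $10,043.88
Base monthly escrow = $10,043.88 / 12 = $836.99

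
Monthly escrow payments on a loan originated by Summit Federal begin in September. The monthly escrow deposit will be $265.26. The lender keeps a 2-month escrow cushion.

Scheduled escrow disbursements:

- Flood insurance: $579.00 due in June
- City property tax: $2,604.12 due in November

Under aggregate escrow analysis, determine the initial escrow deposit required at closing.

Cushion = 2 × $265.26 = $530.52
Trial balance (start $0, +$265.26 each month, − disbursements):
  Sep: +$265.26 → $265.26
  Oct: +$265.26 → $530.52
  Nov: +$265.26 − $2,604.12 → -$1,808.34
  Dec: +$265.26 → -$1,543.08
  Jan: +$265.26 → -$1,277.82
  Feb: +$265.26 → -$1,012.56
  Mar: +$265.26 → -$747.30
  Apr: +$265.26 → -$482.04
  May: +$265.26 → -$216.78
  Jun: +$265.26 − $579.00 → -$530.52
  Jul: +$265.26 → -$265.26
  Aug: +$265.26 → $0.00
Lowest trial balance = -$1,808.34 (Nov)
Initial deposit = cushion − low point = $530.52 − (-$1,808.34) = $2,338.86

$2,338.86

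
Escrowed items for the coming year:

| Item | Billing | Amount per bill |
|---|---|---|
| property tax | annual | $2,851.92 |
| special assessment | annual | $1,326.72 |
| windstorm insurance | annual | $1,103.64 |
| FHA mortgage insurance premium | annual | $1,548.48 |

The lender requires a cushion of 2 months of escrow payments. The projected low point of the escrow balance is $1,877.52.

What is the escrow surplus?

Property tax — $2,851.92 annually
Special assessment — $1,326.72 annually
Windstorm insurance — $1,103.64 annually
FHA mortgage insurance premium — $1,548.48 annually
Combined annual = $2,851.92 + $1,326.72 + $1,103.64 + $1,548.48 = $6,830.76
Monthly escrow = $6,830.76 ÷ 12 = $569.23
Required cushion = 2 × $569.23 = $1,138.46
Surplus = $1,877.52 − $1,138.46 = $739.06

$739.06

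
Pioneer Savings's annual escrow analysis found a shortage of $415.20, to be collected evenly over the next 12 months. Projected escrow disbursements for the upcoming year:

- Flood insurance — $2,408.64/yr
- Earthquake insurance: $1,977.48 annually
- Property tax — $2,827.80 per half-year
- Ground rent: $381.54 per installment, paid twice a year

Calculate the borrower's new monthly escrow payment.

$935.00

Flood insurance: $2,408.64/yr
Earthquake insurance: $1,977.48/yr
Property tax: $2,827.80 × 2 = $5,655.60/yr
Ground rent: $381.54 × 2 = $763.08/yr
Total per year = $10,804.80
Per month = $10,804.80 / 12 = $900.40
Monthly shortage recovery: $415.20 ÷ 12 = $34.60
Adjusted monthly = $900.40 + $34.60 = $935.00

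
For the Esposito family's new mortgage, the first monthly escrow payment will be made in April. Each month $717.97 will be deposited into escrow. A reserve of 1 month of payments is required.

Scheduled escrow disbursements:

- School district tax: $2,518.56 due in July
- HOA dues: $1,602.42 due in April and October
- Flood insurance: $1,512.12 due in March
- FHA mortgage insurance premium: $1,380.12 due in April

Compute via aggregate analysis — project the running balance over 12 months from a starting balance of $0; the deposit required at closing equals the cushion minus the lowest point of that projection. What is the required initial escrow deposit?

$3,347.19

Cushion = 1 × $717.97 = $717.97
Trial balance (start $0, +$717.97 each month, − disbursements):
  Apr: +$717.97 − $2,982.54 → -$2,264.57
  May: +$717.97 → -$1,546.60
  Jun: +$717.97 → -$828.63
  Jul: +$717.97 − $2,518.56 → -$2,629.22
  Aug: +$717.97 → -$1,911.25
  Sep: +$717.97 → -$1,193.28
  Oct: +$717.97 − $1,602.42 → -$2,077.73
  Nov: +$717.97 → -$1,359.76
  Dec: +$717.97 → -$641.79
  Jan: +$717.97 → $76.18
  Feb: +$717.97 → $794.15
  Mar: +$717.97 − $1,512.12 → $0.00
Lowest trial balance = -$2,629.22 (Jul)
Initial deposit = cushion − low point = $717.97 − (-$2,629.22) = $3,347.19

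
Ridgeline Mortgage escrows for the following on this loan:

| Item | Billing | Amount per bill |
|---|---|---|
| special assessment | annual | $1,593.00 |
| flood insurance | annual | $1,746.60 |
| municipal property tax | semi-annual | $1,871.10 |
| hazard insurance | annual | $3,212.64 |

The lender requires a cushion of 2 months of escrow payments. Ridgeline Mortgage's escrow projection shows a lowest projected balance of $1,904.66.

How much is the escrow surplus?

$188.92

Special assessment — $1,593.00 per year
Flood insurance — $1,746.60 per year
Municipal property tax — $1,871.10 × 2 = $3,742.20 per year
Hazard insurance — $3,212.64 per year
Total per year = $1,593.00 + $1,746.60 + $3,742.20 + $3,212.64 = $10,294.44
Base monthly escrow = $10,294.44 / 12 = $857.87
Cushion = 2 × $857.87 = $1,715.74
Surplus = $1,904.66 − $1,715.74 = $188.92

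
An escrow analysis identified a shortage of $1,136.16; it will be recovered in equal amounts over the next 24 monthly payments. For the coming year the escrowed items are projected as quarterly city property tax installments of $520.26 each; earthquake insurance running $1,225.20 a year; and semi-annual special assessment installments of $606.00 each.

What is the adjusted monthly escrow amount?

$423.86

City property tax — $520.26 × 4 = $2,081.04 per year
Earthquake insurance — $1,225.20 per year
Special assessment — $606.00 × 2 = $1,212.00 per year
Yearly total = $2,081.04 + $1,225.20 + $1,212.00 = $4,518.24
Base monthly escrow = $4,518.24 / 12 = $376.52
Monthly shortage recovery: $1,136.16 / 24 = $47.34
Adjusted monthly = $376.52 + $47.34 = $423.86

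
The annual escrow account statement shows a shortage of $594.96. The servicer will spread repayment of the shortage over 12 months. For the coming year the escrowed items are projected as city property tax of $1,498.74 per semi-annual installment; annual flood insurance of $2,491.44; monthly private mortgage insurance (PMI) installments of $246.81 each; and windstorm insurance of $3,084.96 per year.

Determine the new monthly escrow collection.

City property tax — $1,498.74 × 2 = $2,997.48
Flood insurance — $2,491.44
Private mortgage insurance (PMI) — $246.81 × 12 = $2,961.72
Windstorm insurance — $3,084.96
Combined annual = $2,997.48 + $2,491.44 + $2,961.72 + $3,084.96 = $11,535.60
Monthly escrow = $11,535.60 ÷ 12 = $961.30
Monthly shortage recovery: $594.96 ÷ 12 = $49.58
New monthly escrow = $961.30 + $49.58 = $1,010.88

$1,010.88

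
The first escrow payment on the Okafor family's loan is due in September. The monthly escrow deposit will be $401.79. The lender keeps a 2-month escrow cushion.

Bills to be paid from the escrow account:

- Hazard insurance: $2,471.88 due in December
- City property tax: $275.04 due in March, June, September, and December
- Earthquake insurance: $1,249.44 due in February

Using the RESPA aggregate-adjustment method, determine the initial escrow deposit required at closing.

$2,664.24

Cushion = 2 × $401.79 = $803.58
Trial balance (start $0, +$401.79 each month, − disbursements):
  Sep: +$401.79 − $275.04 → $126.75
  Oct: +$401.79 → $528.54
  Nov: +$401.79 → $930.33
  Dec: +$401.79 − $2,746.92 → -$1,414.80
  Jan: +$401.79 → -$1,013.01
  Feb: +$401.79 − $1,249.44 → -$1,860.66
  Mar: +$401.79 − $275.04 → -$1,733.91
  Apr: +$401.79 → -$1,332.12
  May: +$401.79 → -$930.33
  Jun: +$401.79 − $275.04 → -$803.58
  Jul: +$401.79 → -$401.79
  Aug: +$401.79 → $0.00
Lowest trial balance = -$1,860.66 (Feb)
Initial deposit = cushion − low point = $803.58 − (-$1,860.66) = $2,664.24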